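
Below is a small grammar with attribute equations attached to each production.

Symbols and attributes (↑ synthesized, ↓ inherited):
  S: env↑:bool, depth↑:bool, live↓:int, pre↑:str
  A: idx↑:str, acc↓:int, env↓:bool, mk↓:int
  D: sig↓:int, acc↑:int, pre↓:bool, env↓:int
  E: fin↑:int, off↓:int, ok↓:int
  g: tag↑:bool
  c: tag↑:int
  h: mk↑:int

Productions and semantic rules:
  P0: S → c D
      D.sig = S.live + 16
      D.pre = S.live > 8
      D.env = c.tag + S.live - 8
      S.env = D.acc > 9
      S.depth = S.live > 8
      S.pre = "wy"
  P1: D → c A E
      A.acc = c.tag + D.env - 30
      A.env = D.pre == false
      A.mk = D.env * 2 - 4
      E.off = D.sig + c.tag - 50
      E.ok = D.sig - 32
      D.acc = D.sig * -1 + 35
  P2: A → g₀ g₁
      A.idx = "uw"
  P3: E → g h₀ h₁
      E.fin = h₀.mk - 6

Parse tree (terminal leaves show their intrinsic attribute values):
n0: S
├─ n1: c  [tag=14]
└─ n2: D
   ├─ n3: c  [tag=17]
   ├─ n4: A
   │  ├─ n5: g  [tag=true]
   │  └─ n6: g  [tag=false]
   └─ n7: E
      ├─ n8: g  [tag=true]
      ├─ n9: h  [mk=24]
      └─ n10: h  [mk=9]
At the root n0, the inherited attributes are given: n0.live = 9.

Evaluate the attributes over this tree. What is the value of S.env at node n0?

1. n0.live = 9  [given at root]
2. n1.tag = 14  [terminal]
3. n2.sig = 25  [S.live + 16]
4. n2.pre = true  [S.live > 8]
5. n2.env = 15  [c.tag + S.live - 8]
6. n3.tag = 17  [terminal]
7. n4.acc = 2  [c.tag + D.env - 30]
8. n4.env = false  [D.pre == false]
9. n4.mk = 26  [D.env * 2 - 4]
10. n5.tag = true  [terminal]
11. n6.tag = false  [terminal]
12. n4.idx = "uw"  ["uw"]
13. n7.off = -8  [D.sig + c.tag - 50]
14. n7.ok = -7  [D.sig - 32]
15. n8.tag = true  [terminal]
16. n9.mk = 24  [terminal]
17. n10.mk = 9  [terminal]
18. n7.fin = 18  [h₀.mk - 6]
19. n2.acc = 10  [D.sig * -1 + 35]
20. n0.env = true  [D.acc > 9]
21. n0.depth = true  [S.live > 8]
22. n0.pre = "wy"  ["wy"]

true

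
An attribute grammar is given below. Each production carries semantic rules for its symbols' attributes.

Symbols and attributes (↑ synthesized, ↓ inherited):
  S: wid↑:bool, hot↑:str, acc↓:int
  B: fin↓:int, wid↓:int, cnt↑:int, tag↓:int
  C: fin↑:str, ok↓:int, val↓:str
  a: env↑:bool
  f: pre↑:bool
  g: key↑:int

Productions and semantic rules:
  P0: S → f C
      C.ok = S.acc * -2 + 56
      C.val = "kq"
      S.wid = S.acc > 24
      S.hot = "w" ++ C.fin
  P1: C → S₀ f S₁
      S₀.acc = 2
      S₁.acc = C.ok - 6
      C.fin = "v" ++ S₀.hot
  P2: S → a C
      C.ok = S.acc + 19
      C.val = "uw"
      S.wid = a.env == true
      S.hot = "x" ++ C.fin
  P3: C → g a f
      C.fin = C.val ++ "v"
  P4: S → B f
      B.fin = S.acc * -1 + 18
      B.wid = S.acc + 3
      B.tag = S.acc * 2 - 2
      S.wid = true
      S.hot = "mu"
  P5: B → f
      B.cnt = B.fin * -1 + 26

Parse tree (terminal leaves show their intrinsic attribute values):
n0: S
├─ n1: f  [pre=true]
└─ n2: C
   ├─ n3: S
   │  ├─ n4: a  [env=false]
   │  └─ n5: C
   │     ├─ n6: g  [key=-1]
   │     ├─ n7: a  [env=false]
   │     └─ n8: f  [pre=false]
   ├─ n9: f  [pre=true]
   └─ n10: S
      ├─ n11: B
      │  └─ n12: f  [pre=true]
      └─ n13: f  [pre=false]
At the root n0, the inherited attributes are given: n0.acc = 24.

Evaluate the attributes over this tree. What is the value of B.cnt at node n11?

10

1. n0.acc = 24  [given at root]
2. n1.pre = true  [terminal]
3. n2.ok = 8  [S.acc * -2 + 56]
4. n2.val = "kq"  ["kq"]
5. n3.acc = 2  [2]
6. n4.env = false  [terminal]
7. n5.ok = 21  [S.acc + 19]
8. n5.val = "uw"  ["uw"]
9. n6.key = -1  [terminal]
10. n7.env = false  [terminal]
11. n8.pre = false  [terminal]
12. n5.fin = "uwv"  [C.val ++ "v"]
13. n3.wid = false  [a.env == true]
14. n3.hot = "xuwv"  ["x" ++ C.fin]
15. n9.pre = true  [terminal]
16. n10.acc = 2  [C.ok - 6]
17. n11.fin = 16  [S.acc * -1 + 18]
18. n11.wid = 5  [S.acc + 3]
19. n11.tag = 2  [S.acc * 2 - 2]
20. n12.pre = true  [terminal]
21. n11.cnt = 10  [B.fin * -1 + 26]
22. n13.pre = false  [terminal]
23. n10.wid = true  [true]
24. n10.hot = "mu"  ["mu"]
25. n2.fin = "vxuwv"  ["v" ++ S₀.hot]
26. n0.wid = false  [S.acc > 24]
27. n0.hot = "wvxuwv"  ["w" ++ C.fin]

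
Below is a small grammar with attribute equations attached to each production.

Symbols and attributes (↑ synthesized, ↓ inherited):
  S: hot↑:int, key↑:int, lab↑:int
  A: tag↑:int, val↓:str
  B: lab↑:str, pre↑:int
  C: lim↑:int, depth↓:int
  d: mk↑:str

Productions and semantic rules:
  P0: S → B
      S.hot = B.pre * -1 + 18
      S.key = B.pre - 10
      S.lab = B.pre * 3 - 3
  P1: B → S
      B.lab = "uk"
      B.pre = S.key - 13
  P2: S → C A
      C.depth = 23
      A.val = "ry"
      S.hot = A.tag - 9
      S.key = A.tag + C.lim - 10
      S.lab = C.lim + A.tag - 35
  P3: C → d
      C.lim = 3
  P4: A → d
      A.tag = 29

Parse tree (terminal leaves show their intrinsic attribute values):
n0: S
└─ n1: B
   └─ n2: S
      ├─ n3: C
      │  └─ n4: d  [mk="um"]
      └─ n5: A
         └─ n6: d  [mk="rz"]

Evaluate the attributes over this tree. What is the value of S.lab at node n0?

1. n3.depth = 23  [23]
2. n4.mk = "um"  [terminal]
3. n3.lim = 3  [3]
4. n5.val = "ry"  ["ry"]
5. n6.mk = "rz"  [terminal]
6. n5.tag = 29  [29]
7. n2.hot = 20  [A.tag - 9]
8. n2.key = 22  [A.tag + C.lim - 10]
9. n2.lab = -3  [C.lim + A.tag - 35]
10. n1.lab = "uk"  ["uk"]
11. n1.pre = 9  [S.key - 13]
12. n0.hot = 9  [B.pre * -1 + 18]
13. n0.key = -1  [B.pre - 10]
14. n0.lab = 24  [B.pre * 3 - 3]

24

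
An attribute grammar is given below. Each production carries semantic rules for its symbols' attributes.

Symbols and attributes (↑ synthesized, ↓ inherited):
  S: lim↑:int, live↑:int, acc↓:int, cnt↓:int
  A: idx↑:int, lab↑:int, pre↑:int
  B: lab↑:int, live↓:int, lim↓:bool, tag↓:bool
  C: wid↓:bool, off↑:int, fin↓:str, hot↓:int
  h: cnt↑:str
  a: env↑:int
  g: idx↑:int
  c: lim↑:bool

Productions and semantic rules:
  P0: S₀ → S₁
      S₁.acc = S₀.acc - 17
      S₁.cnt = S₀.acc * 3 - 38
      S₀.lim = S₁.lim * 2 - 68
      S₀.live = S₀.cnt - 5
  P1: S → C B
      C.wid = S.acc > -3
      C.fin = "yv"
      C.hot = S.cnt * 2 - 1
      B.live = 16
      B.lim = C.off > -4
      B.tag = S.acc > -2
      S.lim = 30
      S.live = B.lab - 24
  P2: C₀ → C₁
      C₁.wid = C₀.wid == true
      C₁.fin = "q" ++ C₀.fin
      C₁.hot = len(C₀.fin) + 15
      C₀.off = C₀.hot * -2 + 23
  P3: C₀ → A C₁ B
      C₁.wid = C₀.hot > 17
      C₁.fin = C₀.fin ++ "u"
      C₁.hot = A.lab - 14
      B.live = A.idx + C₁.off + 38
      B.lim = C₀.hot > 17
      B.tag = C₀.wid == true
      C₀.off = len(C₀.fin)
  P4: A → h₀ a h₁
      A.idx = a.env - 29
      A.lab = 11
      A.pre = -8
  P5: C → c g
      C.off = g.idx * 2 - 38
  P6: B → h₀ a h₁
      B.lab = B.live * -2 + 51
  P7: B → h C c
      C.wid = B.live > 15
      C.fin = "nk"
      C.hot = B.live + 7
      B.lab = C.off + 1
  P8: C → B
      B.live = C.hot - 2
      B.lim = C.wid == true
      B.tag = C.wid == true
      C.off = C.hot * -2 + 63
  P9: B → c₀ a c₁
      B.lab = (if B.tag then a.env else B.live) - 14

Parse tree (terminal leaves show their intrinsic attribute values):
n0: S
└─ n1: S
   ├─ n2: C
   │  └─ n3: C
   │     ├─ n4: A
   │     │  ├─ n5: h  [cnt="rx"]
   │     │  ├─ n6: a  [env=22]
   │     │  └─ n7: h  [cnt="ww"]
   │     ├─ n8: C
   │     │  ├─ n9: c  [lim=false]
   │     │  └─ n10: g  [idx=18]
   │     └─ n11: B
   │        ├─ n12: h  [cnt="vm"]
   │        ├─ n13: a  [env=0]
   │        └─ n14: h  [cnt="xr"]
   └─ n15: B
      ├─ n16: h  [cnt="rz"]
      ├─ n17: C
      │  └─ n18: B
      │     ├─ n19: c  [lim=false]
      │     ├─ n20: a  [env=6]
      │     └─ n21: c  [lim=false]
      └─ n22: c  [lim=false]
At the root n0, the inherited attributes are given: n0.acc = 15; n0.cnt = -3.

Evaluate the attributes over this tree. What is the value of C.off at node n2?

1. n0.acc = 15  [given at root]
2. n0.cnt = -3  [given at root]
3. n1.acc = -2  [S₀.acc - 17]
4. n1.cnt = 7  [S₀.acc * 3 - 38]
5. n2.wid = true  [S.acc > -3]
6. n2.fin = "yv"  ["yv"]
7. n2.hot = 13  [S.cnt * 2 - 1]
8. n3.wid = true  [C₀.wid == true]
9. n3.fin = "qyv"  ["q" ++ C₀.fin]
10. n3.hot = 17  [len(C₀.fin) + 15]
11. n5.cnt = "rx"  [terminal]
12. n6.env = 22  [terminal]
13. n7.cnt = "ww"  [terminal]
14. n4.idx = -7  [a.env - 29]
15. n4.lab = 11  [11]
16. n4.pre = -8  [-8]
17. n8.wid = false  [C₀.hot > 17]
18. n8.fin = "qyvu"  [C₀.fin ++ "u"]
19. n8.hot = -3  [A.lab - 14]
20. n9.lim = false  [terminal]
21. n10.idx = 18  [terminal]
22. n8.off = -2  [g.idx * 2 - 38]
23. n11.live = 29  [A.idx + C₁.off + 38]
24. n11.lim = false  [C₀.hot > 17]
25. n11.tag = true  [C₀.wid == true]
26. n12.cnt = "vm"  [terminal]
27. n13.env = 0  [terminal]
28. n14.cnt = "xr"  [terminal]
29. n11.lab = -7  [B.live * -2 + 51]
30. n3.off = 3  [len(C₀.fin)]
31. n2.off = -3  [C₀.hot * -2 + 23]
32. n15.live = 16  [16]
33. n15.lim = true  [C.off > -4]
34. n15.tag = false  [S.acc > -2]
35. n16.cnt = "rz"  [terminal]
36. n17.wid = true  [B.live > 15]
37. n17.fin = "nk"  ["nk"]
38. n17.hot = 23  [B.live + 7]
39. n18.live = 21  [C.hot - 2]
40. n18.lim = true  [C.wid == true]
41. n18.tag = true  [C.wid == true]
42. n19.lim = false  [terminal]
43. n20.env = 6  [terminal]
44. n21.lim = false  [terminal]
45. n18.lab = -8  [(if B.tag then a.env else B.live) - 14]
46. n17.off = 17  [C.hot * -2 + 63]
47. n22.lim = false  [terminal]
48. n15.lab = 18  [C.off + 1]
49. n1.lim = 30  [30]
50. n1.live = -6  [B.lab - 24]
51. n0.lim = -8  [S₁.lim * 2 - 68]
52. n0.live = -8  [S₀.cnt - 5]

-3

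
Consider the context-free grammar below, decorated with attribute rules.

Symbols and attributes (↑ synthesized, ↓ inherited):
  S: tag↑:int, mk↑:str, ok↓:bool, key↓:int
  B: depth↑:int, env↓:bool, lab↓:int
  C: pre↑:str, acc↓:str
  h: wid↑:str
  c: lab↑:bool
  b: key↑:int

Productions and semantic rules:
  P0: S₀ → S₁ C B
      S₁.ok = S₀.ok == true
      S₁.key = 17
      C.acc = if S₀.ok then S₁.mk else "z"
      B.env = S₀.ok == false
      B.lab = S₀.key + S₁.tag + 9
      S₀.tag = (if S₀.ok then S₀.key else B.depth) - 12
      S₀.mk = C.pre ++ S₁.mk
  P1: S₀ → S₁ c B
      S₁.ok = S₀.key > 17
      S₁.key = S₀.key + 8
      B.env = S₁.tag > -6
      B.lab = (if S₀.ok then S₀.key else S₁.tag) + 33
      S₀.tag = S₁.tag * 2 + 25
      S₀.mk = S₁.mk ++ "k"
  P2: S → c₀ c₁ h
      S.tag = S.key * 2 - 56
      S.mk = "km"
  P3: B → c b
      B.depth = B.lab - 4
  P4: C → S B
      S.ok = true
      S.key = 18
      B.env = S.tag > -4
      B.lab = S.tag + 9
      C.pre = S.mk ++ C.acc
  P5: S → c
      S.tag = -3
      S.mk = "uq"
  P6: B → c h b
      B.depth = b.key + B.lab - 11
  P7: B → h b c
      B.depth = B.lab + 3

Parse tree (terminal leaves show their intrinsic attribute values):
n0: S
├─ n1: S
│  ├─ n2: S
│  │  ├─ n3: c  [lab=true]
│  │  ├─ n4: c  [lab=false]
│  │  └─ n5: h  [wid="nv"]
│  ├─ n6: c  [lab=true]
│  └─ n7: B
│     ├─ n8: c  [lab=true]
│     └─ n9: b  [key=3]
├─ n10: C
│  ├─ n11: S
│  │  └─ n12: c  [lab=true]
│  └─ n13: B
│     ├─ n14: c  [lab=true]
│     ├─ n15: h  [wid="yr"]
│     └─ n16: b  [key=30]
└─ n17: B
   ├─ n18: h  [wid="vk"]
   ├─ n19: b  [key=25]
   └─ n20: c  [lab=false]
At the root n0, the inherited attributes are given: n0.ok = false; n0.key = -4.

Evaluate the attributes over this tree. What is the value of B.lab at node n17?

1. n0.ok = false  [given at root]
2. n0.key = -4  [given at root]
3. n1.ok = false  [S₀.ok == true]
4. n1.key = 17  [17]
5. n2.ok = false  [S₀.key > 17]
6. n2.key = 25  [S₀.key + 8]
7. n3.lab = true  [terminal]
8. n4.lab = false  [terminal]
9. n5.wid = "nv"  [terminal]
10. n2.tag = -6  [S.key * 2 - 56]
11. n2.mk = "km"  ["km"]
12. n6.lab = true  [terminal]
13. n7.env = false  [S₁.tag > -6]
14. n7.lab = 27  [(if S₀.ok then S₀.key else S₁.tag) + 33]
15. n8.lab = true  [terminal]
16. n9.key = 3  [terminal]
17. n7.depth = 23  [B.lab - 4]
18. n1.tag = 13  [S₁.tag * 2 + 25]
19. n1.mk = "kmk"  [S₁.mk ++ "k"]
20. n10.acc = "z"  [if S₀.ok then S₁.mk else "z"]
21. n11.ok = true  [true]
22. n11.key = 18  [18]
23. n12.lab = true  [terminal]
24. n11.tag = -3  [-3]
25. n11.mk = "uq"  ["uq"]
26. n13.env = true  [S.tag > -4]
27. n13.lab = 6  [S.tag + 9]
28. n14.lab = true  [terminal]
29. n15.wid = "yr"  [terminal]
30. n16.key = 30  [terminal]
31. n13.depth = 25  [b.key + B.lab - 11]
32. n10.pre = "uqz"  [S.mk ++ C.acc]
33. n17.env = true  [S₀.ok == false]
34. n17.lab = 18  [S₀.key + S₁.tag + 9]
35. n18.wid = "vk"  [terminal]
36. n19.key = 25  [terminal]
37. n20.lab = false  [terminal]
38. n17.depth = 21  [B.lab + 3]
39. n0.tag = 9  [(if S₀.ok then S₀.key else B.depth) - 12]
40. n0.mk = "uqzkmk"  [C.pre ++ S₁.mk]

18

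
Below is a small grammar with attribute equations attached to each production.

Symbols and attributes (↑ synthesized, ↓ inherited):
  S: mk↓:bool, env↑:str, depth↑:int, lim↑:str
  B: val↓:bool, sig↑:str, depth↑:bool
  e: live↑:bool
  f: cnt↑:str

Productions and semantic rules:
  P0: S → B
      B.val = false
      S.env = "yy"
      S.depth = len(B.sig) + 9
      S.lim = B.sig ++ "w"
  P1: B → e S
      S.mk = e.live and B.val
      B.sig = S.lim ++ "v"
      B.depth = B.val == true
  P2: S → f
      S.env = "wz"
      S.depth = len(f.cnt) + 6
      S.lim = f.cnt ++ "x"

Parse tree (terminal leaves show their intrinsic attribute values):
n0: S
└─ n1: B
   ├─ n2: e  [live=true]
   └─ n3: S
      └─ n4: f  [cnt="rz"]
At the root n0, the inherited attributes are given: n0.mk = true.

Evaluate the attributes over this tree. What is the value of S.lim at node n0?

"rzxvw"

1. n0.mk = true  [given at root]
2. n1.val = false  [false]
3. n2.live = true  [terminal]
4. n3.mk = false  [e.live and B.val]
5. n4.cnt = "rz"  [terminal]
6. n3.env = "wz"  ["wz"]
7. n3.depth = 8  [len(f.cnt) + 6]
8. n3.lim = "rzx"  [f.cnt ++ "x"]
9. n1.sig = "rzxv"  [S.lim ++ "v"]
10. n1.depth = false  [B.val == true]
11. n0.env = "yy"  ["yy"]
12. n0.depth = 13  [len(B.sig) + 9]
13. n0.lim = "rzxvw"  [B.sig ++ "w"]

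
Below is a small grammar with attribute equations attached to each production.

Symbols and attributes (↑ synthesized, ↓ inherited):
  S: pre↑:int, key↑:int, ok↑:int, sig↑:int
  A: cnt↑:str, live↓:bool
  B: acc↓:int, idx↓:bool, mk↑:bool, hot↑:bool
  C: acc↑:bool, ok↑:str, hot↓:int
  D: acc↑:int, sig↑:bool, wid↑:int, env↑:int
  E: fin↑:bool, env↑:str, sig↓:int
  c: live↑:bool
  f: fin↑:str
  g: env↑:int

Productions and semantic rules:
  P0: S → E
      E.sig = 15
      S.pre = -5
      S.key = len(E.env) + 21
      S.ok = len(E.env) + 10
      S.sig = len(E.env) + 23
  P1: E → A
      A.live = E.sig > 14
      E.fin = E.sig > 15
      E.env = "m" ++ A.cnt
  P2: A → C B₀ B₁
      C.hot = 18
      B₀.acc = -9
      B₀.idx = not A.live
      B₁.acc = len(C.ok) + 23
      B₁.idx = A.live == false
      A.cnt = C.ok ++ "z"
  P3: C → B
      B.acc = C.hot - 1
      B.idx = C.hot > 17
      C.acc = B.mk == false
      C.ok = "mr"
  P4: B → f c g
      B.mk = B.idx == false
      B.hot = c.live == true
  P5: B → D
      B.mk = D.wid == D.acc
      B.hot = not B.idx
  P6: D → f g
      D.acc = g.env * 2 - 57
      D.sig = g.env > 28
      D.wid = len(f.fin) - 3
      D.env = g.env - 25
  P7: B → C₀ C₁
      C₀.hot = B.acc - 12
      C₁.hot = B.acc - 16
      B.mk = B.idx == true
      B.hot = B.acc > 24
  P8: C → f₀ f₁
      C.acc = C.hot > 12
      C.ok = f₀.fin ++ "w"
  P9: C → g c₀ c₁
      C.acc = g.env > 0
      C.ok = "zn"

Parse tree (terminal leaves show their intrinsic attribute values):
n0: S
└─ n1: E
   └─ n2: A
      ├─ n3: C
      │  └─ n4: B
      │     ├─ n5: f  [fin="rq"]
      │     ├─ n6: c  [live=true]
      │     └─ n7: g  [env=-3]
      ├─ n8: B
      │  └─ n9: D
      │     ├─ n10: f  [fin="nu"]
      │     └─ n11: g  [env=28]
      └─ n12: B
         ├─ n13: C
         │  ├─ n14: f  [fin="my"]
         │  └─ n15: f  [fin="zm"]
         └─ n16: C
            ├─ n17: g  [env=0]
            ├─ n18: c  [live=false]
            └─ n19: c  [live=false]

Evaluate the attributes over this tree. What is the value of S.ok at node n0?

1. n1.sig = 15  [15]
2. n2.live = true  [E.sig > 14]
3. n3.hot = 18  [18]
4. n4.acc = 17  [C.hot - 1]
5. n4.idx = true  [C.hot > 17]
6. n5.fin = "rq"  [terminal]
7. n6.live = true  [terminal]
8. n7.env = -3  [terminal]
9. n4.mk = false  [B.idx == false]
10. n4.hot = true  [c.live == true]
11. n3.acc = true  [B.mk == false]
12. n3.ok = "mr"  ["mr"]
13. n8.acc = -9  [-9]
14. n8.idx = false  [not A.live]
15. n10.fin = "nu"  [terminal]
16. n11.env = 28  [terminal]
17. n9.acc = -1  [g.env * 2 - 57]
18. n9.sig = false  [g.env > 28]
19. n9.wid = -1  [len(f.fin) - 3]
20. n9.env = 3  [g.env - 25]
21. n8.mk = true  [D.wid == D.acc]
22. n8.hot = true  [not B.idx]
23. n12.acc = 25  [len(C.ok) + 23]
24. n12.idx = false  [A.live == false]
25. n13.hot = 13  [B.acc - 12]
26. n14.fin = "my"  [terminal]
27. n15.fin = "zm"  [terminal]
28. n13.acc = true  [C.hot > 12]
29. n13.ok = "myw"  [f₀.fin ++ "w"]
30. n16.hot = 9  [B.acc - 16]
31. n17.env = 0  [terminal]
32. n18.live = false  [terminal]
33. n19.live = false  [terminal]
34. n16.acc = false  [g.env > 0]
35. n16.ok = "zn"  ["zn"]
36. n12.mk = false  [B.idx == true]
37. n12.hot = true  [B.acc > 24]
38. n2.cnt = "mrz"  [C.ok ++ "z"]
39. n1.fin = false  [E.sig > 15]
40. n1.env = "mmrz"  ["m" ++ A.cnt]
41. n0.pre = -5  [-5]
42. n0.key = 25  [len(E.env) + 21]
43. n0.ok = 14  [len(E.env) + 10]
44. n0.sig = 27  [len(E.env) + 23]

14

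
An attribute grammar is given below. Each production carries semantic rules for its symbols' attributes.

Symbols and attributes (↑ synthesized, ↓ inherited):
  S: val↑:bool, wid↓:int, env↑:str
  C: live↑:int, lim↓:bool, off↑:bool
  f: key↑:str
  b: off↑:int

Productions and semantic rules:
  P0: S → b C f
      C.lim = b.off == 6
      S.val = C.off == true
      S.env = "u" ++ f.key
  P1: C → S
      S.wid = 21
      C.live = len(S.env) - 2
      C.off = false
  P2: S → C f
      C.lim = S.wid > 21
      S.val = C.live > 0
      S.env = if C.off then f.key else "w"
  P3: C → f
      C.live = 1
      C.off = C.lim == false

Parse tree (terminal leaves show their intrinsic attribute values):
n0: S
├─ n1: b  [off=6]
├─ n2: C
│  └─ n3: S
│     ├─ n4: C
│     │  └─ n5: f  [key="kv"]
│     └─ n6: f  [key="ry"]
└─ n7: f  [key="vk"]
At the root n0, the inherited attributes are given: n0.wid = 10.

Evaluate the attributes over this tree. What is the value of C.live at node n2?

1. n0.wid = 10  [given at root]
2. n1.off = 6  [terminal]
3. n2.lim = true  [b.off == 6]
4. n3.wid = 21  [21]
5. n4.lim = false  [S.wid > 21]
6. n5.key = "kv"  [terminal]
7. n4.live = 1  [1]
8. n4.off = true  [C.lim == false]
9. n6.key = "ry"  [terminal]
10. n3.val = true  [C.live > 0]
11. n3.env = "ry"  [if C.off then f.key else "w"]
12. n2.live = 0  [len(S.env) - 2]
13. n2.off = false  [false]
14. n7.key = "vk"  [terminal]
15. n0.val = false  [C.off == true]
16. n0.env = "uvk"  ["u" ++ f.key]

0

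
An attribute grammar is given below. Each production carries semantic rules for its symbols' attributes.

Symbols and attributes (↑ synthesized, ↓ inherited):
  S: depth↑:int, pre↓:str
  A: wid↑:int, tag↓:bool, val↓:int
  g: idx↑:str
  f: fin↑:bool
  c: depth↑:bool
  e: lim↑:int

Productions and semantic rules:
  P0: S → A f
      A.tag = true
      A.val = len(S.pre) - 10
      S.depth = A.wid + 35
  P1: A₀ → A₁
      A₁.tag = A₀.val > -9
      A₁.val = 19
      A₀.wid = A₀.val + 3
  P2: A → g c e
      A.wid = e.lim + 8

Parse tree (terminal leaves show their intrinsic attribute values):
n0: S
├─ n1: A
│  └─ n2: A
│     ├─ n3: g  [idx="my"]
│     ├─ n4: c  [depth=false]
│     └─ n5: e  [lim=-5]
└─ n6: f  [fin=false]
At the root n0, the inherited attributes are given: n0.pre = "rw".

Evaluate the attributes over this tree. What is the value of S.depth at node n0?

1. n0.pre = "rw"  [given at root]
2. n1.tag = true  [true]
3. n1.val = -8  [len(S.pre) - 10]
4. n2.tag = true  [A₀.val > -9]
5. n2.val = 19  [19]
6. n3.idx = "my"  [terminal]
7. n4.depth = false  [terminal]
8. n5.lim = -5  [terminal]
9. n2.wid = 3  [e.lim + 8]
10. n1.wid = -5  [A₀.val + 3]
11. n6.fin = false  [terminal]
12. n0.depth = 30  [A.wid + 35]

30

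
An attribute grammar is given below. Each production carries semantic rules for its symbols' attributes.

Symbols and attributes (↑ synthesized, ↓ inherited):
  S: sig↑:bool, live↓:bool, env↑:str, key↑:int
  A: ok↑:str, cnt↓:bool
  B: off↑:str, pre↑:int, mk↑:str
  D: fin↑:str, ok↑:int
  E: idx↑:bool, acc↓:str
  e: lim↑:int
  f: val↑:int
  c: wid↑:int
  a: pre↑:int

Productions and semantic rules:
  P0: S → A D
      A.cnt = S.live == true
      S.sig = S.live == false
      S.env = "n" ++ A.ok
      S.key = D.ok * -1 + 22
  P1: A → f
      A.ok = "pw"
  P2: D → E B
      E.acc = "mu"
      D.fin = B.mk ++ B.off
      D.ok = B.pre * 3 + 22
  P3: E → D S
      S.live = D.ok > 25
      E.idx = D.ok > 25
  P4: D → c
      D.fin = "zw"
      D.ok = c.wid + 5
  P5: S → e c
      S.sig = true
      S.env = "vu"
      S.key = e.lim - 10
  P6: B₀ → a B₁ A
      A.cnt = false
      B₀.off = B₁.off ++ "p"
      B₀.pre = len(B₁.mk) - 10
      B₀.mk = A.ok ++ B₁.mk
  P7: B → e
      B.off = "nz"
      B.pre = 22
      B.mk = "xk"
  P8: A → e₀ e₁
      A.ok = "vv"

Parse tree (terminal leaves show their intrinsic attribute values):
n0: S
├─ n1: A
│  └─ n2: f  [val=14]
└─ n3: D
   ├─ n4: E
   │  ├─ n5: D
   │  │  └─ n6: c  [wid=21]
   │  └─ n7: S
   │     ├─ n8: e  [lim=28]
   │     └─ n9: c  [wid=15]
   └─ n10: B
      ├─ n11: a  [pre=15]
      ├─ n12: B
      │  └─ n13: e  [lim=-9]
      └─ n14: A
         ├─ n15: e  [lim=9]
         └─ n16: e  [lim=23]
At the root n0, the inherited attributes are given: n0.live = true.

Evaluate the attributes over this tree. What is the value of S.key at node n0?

1. n0.live = true  [given at root]
2. n1.cnt = true  [S.live == true]
3. n2.val = 14  [terminal]
4. n1.ok = "pw"  ["pw"]
5. n4.acc = "mu"  ["mu"]
6. n6.wid = 21  [terminal]
7. n5.fin = "zw"  ["zw"]
8. n5.ok = 26  [c.wid + 5]
9. n7.live = true  [D.ok > 25]
10. n8.lim = 28  [terminal]
11. n9.wid = 15  [terminal]
12. n7.sig = true  [true]
13. n7.env = "vu"  ["vu"]
14. n7.key = 18  [e.lim - 10]
15. n4.idx = true  [D.ok > 25]
16. n11.pre = 15  [terminal]
17. n13.lim = -9  [terminal]
18. n12.off = "nz"  ["nz"]
19. n12.pre = 22  [22]
20. n12.mk = "xk"  ["xk"]
21. n14.cnt = false  [false]
22. n15.lim = 9  [terminal]
23. n16.lim = 23  [terminal]
24. n14.ok = "vv"  ["vv"]
25. n10.off = "nzp"  [B₁.off ++ "p"]
26. n10.pre = -8  [len(B₁.mk) - 10]
27. n10.mk = "vvxk"  [A.ok ++ B₁.mk]
28. n3.fin = "vvxknzp"  [B.mk ++ B.off]
29. n3.ok = -2  [B.pre * 3 + 22]
30. n0.sig = false  [S.live == false]
31. n0.env = "npw"  ["n" ++ A.ok]
32. n0.key = 24  [D.ok * -1 + 22]

24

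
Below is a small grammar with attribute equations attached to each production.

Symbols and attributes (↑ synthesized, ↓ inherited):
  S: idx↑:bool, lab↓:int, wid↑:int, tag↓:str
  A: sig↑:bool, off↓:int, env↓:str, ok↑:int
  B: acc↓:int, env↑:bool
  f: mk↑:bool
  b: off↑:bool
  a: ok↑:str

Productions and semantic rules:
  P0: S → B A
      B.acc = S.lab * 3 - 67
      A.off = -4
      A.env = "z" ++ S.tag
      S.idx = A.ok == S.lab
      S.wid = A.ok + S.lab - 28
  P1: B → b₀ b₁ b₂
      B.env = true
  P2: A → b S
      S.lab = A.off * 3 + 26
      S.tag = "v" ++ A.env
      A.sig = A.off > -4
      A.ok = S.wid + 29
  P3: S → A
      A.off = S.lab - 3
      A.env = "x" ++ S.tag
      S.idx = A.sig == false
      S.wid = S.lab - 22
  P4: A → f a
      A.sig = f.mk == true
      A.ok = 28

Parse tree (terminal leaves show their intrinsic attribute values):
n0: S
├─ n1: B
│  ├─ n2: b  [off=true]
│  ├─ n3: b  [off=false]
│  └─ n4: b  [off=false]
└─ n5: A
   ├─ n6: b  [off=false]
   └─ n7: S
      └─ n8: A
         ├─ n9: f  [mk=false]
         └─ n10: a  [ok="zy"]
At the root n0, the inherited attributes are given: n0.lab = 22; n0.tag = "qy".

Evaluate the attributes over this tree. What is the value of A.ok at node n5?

1. n0.lab = 22  [given at root]
2. n0.tag = "qy"  [given at root]
3. n1.acc = -1  [S.lab * 3 - 67]
4. n2.off = true  [terminal]
5. n3.off = false  [terminal]
6. n4.off = false  [terminal]
7. n1.env = true  [true]
8. n5.off = -4  [-4]
9. n5.env = "zqy"  ["z" ++ S.tag]
10. n6.off = false  [terminal]
11. n7.lab = 14  [A.off * 3 + 26]
12. n7.tag = "vzqy"  ["v" ++ A.env]
13. n8.off = 11  [S.lab - 3]
14. n8.env = "xvzqy"  ["x" ++ S.tag]
15. n9.mk = false  [terminal]
16. n10.ok = "zy"  [terminal]
17. n8.sig = false  [f.mk == true]
18. n8.ok = 28  [28]
19. n7.idx = true  [A.sig == false]
20. n7.wid = -8  [S.lab - 22]
21. n5.sig = false  [A.off > -4]
22. n5.ok = 21  [S.wid + 29]
23. n0.idx = false  [A.ok == S.lab]
24. n0.wid = 15  [A.ok + S.lab - 28]

21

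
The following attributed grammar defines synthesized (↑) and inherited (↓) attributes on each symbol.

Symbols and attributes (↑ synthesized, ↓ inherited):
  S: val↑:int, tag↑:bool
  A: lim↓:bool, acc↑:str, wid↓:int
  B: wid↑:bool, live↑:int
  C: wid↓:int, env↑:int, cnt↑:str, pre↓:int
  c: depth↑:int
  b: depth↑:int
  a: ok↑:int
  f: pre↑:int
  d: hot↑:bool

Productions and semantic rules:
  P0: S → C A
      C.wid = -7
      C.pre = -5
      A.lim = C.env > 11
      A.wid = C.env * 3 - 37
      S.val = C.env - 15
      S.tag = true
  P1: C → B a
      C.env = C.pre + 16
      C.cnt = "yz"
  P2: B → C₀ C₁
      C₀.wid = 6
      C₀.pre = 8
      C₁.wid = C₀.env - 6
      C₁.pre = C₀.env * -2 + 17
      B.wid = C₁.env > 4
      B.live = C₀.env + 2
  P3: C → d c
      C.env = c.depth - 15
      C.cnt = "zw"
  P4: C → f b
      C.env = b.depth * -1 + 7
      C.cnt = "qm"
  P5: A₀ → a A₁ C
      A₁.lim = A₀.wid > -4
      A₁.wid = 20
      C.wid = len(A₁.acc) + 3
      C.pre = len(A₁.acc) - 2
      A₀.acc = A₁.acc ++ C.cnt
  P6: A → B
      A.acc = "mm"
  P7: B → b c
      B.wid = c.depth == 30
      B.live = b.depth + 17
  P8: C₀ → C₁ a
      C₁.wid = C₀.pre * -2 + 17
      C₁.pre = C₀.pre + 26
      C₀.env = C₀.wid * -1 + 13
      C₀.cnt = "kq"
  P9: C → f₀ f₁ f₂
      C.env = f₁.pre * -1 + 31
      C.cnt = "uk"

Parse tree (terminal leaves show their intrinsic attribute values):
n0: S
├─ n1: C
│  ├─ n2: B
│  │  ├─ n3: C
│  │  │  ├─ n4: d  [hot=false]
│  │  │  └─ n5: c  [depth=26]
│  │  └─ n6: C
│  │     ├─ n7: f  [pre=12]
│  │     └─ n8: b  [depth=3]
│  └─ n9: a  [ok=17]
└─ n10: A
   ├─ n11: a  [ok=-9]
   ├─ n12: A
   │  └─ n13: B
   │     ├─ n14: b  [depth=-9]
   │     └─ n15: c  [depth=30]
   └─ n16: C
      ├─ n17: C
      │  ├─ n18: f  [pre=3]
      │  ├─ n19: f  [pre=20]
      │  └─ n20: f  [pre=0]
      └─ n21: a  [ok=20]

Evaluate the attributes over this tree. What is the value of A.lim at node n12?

false

1. n1.wid = -7  [-7]
2. n1.pre = -5  [-5]
3. n3.wid = 6  [6]
4. n3.pre = 8  [8]
5. n4.hot = false  [terminal]
6. n5.depth = 26  [terminal]
7. n3.env = 11  [c.depth - 15]
8. n3.cnt = "zw"  ["zw"]
9. n6.wid = 5  [C₀.env - 6]
10. n6.pre = -5  [C₀.env * -2 + 17]
11. n7.pre = 12  [terminal]
12. n8.depth = 3  [terminal]
13. n6.env = 4  [b.depth * -1 + 7]
14. n6.cnt = "qm"  ["qm"]
15. n2.wid = false  [C₁.env > 4]
16. n2.live = 13  [C₀.env + 2]
17. n9.ok = 17  [terminal]
18. n1.env = 11  [C.pre + 16]
19. n1.cnt = "yz"  ["yz"]
20. n10.lim = false  [C.env > 11]
21. n10.wid = -4  [C.env * 3 - 37]
22. n11.ok = -9  [terminal]
23. n12.lim = false  [A₀.wid > -4]
24. n12.wid = 20  [20]
25. n14.depth = -9  [terminal]
26. n15.depth = 30  [terminal]
27. n13.wid = true  [c.depth == 30]
28. n13.live = 8  [b.depth + 17]
29. n12.acc = "mm"  ["mm"]
30. n16.wid = 5  [len(A₁.acc) + 3]
31. n16.pre = 0  [len(A₁.acc) - 2]
32. n17.wid = 17  [C₀.pre * -2 + 17]
33. n17.pre = 26  [C₀.pre + 26]
34. n18.pre = 3  [terminal]
35. n19.pre = 20  [terminal]
36. n20.pre = 0  [terminal]
37. n17.env = 11  [f₁.pre * -1 + 31]
38. n17.cnt = "uk"  ["uk"]
39. n21.ok = 20  [terminal]
40. n16.env = 8  [C₀.wid * -1 + 13]
41. n16.cnt = "kq"  ["kq"]
42. n10.acc = "mmkq"  [A₁.acc ++ C.cnt]
43. n0.val = -4  [C.env - 15]
44. n0.tag = true  [true]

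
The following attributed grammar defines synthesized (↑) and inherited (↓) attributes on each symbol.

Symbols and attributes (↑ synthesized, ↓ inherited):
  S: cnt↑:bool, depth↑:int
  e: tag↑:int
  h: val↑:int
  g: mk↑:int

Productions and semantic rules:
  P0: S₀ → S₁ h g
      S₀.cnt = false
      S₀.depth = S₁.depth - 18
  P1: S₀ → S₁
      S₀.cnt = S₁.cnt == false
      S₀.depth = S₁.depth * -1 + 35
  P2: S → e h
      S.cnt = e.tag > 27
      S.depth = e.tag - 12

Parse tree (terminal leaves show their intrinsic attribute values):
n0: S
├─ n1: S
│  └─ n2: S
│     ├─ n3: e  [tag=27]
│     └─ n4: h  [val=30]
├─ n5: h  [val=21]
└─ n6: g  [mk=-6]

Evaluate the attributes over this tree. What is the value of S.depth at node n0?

1. n3.tag = 27  [terminal]
2. n4.val = 30  [terminal]
3. n2.cnt = false  [e.tag > 27]
4. n2.depth = 15  [e.tag - 12]
5. n1.cnt = true  [S₁.cnt == false]
6. n1.depth = 20  [S₁.depth * -1 + 35]
7. n5.val = 21  [terminal]
8. n6.mk = -6  [terminal]
9. n0.cnt = false  [false]
10. n0.depth = 2  [S₁.depth - 18]

2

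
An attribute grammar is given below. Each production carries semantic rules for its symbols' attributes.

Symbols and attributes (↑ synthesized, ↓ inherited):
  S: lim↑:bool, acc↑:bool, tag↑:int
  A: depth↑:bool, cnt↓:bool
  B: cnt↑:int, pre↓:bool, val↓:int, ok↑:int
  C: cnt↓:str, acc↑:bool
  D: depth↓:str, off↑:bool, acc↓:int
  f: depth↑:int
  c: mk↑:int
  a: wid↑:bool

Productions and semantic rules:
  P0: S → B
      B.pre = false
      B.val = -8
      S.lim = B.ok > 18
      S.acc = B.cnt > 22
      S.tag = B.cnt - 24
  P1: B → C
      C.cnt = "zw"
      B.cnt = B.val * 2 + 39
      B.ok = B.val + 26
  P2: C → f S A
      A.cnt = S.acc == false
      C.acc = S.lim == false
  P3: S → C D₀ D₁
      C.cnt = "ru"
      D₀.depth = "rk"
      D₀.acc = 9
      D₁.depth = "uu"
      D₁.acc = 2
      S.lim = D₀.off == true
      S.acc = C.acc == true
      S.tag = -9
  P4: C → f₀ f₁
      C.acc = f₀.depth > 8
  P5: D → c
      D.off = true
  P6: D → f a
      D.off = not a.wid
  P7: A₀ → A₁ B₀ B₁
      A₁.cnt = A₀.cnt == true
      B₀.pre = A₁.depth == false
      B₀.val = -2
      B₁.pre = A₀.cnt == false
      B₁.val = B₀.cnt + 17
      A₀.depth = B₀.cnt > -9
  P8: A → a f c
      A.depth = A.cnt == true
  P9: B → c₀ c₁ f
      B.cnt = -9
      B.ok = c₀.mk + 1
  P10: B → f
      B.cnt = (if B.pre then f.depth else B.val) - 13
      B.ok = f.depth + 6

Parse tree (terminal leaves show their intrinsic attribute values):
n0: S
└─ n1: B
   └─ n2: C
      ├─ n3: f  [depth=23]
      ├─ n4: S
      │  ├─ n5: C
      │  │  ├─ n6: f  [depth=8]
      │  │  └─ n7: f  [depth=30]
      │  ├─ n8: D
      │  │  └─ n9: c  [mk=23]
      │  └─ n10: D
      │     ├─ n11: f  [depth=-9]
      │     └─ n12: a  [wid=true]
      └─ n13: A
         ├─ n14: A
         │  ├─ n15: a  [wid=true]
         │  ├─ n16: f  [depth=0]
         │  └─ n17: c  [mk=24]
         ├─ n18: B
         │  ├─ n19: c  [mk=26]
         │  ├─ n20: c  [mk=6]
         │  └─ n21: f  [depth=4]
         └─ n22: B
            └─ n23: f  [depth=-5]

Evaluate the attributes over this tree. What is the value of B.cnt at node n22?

1. n1.pre = false  [false]
2. n1.val = -8  [-8]
3. n2.cnt = "zw"  ["zw"]
4. n3.depth = 23  [terminal]
5. n5.cnt = "ru"  ["ru"]
6. n6.depth = 8  [terminal]
7. n7.depth = 30  [terminal]
8. n5.acc = false  [f₀.depth > 8]
9. n8.depth = "rk"  ["rk"]
10. n8.acc = 9  [9]
11. n9.mk = 23  [terminal]
12. n8.off = true  [true]
13. n10.depth = "uu"  ["uu"]
14. n10.acc = 2  [2]
15. n11.depth = -9  [terminal]
16. n12.wid = true  [terminal]
17. n10.off = false  [not a.wid]
18. n4.lim = true  [D₀.off == true]
19. n4.acc = false  [C.acc == true]
20. n4.tag = -9  [-9]
21. n13.cnt = true  [S.acc == false]
22. n14.cnt = true  [A₀.cnt == true]
23. n15.wid = true  [terminal]
24. n16.depth = 0  [terminal]
25. n17.mk = 24  [terminal]
26. n14.depth = true  [A.cnt == true]
27. n18.pre = false  [A₁.depth == false]
28. n18.val = -2  [-2]
29. n19.mk = 26  [terminal]
30. n20.mk = 6  [terminal]
31. n21.depth = 4  [terminal]
32. n18.cnt = -9  [-9]
33. n18.ok = 27  [c₀.mk + 1]
34. n22.pre = false  [A₀.cnt == false]
35. n22.val = 8  [B₀.cnt + 17]
36. n23.depth = -5  [terminal]
37. n22.cnt = -5  [(if B.pre then f.depth else B.val) - 13]
38. n22.ok = 1  [f.depth + 6]
39. n13.depth = false  [B₀.cnt > -9]
40. n2.acc = false  [S.lim == false]
41. n1.cnt = 23  [B.val * 2 + 39]
42. n1.ok = 18  [B.val + 26]
43. n0.lim = false  [B.ok > 18]
44. n0.acc = true  [B.cnt > 22]
45. n0.tag = -1  [B.cnt - 24]

-5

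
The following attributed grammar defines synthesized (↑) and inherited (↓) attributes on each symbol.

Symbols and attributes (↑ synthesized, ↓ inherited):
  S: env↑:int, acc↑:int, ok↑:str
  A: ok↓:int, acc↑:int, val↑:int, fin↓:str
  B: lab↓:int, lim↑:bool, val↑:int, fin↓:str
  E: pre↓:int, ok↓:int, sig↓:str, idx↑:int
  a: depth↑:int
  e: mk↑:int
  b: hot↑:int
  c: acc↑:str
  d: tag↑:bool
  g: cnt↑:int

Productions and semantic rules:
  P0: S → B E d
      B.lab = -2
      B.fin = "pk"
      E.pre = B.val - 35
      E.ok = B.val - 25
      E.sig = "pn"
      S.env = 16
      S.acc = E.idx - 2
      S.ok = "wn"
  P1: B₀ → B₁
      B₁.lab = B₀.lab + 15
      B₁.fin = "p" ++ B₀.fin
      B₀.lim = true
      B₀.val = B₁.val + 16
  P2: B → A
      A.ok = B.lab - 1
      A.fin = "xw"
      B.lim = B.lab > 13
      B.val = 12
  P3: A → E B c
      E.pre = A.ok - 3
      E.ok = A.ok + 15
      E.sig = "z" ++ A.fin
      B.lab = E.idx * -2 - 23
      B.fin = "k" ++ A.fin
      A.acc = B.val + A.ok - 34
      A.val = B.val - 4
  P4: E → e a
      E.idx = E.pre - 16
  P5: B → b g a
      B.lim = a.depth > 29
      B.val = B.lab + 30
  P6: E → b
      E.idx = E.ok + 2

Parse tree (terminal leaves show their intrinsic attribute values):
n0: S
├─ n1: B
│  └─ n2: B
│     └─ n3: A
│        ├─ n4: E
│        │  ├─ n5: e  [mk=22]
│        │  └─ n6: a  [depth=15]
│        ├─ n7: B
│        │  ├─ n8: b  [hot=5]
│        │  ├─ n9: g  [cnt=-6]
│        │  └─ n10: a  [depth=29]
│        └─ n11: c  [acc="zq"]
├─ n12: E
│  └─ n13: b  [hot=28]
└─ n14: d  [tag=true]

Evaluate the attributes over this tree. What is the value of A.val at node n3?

17

1. n1.lab = -2  [-2]
2. n1.fin = "pk"  ["pk"]
3. n2.lab = 13  [B₀.lab + 15]
4. n2.fin = "ppk"  ["p" ++ B₀.fin]
5. n3.ok = 12  [B.lab - 1]
6. n3.fin = "xw"  ["xw"]
7. n4.pre = 9  [A.ok - 3]
8. n4.ok = 27  [A.ok + 15]
9. n4.sig = "zxw"  ["z" ++ A.fin]
10. n5.mk = 22  [terminal]
11. n6.depth = 15  [terminal]
12. n4.idx = -7  [E.pre - 16]
13. n7.lab = -9  [E.idx * -2 - 23]
14. n7.fin = "kxw"  ["k" ++ A.fin]
15. n8.hot = 5  [terminal]
16. n9.cnt = -6  [terminal]
17. n10.depth = 29  [terminal]
18. n7.lim = false  [a.depth > 29]
19. n7.val = 21  [B.lab + 30]
20. n11.acc = "zq"  [terminal]
21. n3.acc = -1  [B.val + A.ok - 34]
22. n3.val = 17  [B.val - 4]
23. n2.lim = false  [B.lab > 13]
24. n2.val = 12  [12]
25. n1.lim = true  [true]
26. n1.val = 28  [B₁.val + 16]
27. n12.pre = -7  [B.val - 35]
28. n12.ok = 3  [B.val - 25]
29. n12.sig = "pn"  ["pn"]
30. n13.hot = 28  [terminal]
31. n12.idx = 5  [E.ok + 2]
32. n14.tag = true  [terminal]
33. n0.env = 16  [16]
34. n0.acc = 3  [E.idx - 2]
35. n0.ok = "wn"  ["wn"]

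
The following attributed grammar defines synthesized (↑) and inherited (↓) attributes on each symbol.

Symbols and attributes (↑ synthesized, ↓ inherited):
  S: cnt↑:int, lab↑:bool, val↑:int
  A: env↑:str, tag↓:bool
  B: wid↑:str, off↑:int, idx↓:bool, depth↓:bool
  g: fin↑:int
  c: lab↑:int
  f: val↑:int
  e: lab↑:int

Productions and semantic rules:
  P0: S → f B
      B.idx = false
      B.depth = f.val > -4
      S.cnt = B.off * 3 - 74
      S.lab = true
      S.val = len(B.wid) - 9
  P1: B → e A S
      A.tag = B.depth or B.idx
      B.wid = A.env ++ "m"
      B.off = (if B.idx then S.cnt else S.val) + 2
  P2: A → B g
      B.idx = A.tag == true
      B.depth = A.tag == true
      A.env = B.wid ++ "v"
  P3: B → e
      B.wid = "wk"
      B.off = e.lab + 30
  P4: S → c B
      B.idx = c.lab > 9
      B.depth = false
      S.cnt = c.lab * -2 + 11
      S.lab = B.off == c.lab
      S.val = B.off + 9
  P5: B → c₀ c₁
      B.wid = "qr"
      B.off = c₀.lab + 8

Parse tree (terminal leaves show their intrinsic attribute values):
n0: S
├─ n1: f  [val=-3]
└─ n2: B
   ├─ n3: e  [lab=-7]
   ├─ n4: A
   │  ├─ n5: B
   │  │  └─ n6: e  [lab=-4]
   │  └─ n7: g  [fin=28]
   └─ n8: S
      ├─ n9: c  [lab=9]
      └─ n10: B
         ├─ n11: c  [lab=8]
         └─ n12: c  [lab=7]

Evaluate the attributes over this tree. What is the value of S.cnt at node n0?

7

1. n1.val = -3  [terminal]
2. n2.idx = false  [false]
3. n2.depth = true  [f.val > -4]
4. n3.lab = -7  [terminal]
5. n4.tag = true  [B.depth or B.idx]
6. n5.idx = true  [A.tag == true]
7. n5.depth = true  [A.tag == true]
8. n6.lab = -4  [terminal]
9. n5.wid = "wk"  ["wk"]
10. n5.off = 26  [e.lab + 30]
11. n7.fin = 28  [terminal]
12. n4.env = "wkv"  [B.wid ++ "v"]
13. n9.lab = 9  [terminal]
14. n10.idx = false  [c.lab > 9]
15. n10.depth = false  [false]
16. n11.lab = 8  [terminal]
17. n12.lab = 7  [terminal]
18. n10.wid = "qr"  ["qr"]
19. n10.off = 16  [c₀.lab + 8]
20. n8.cnt = -7  [c.lab * -2 + 11]
21. n8.lab = false  [B.off == c.lab]
22. n8.val = 25  [B.off + 9]
23. n2.wid = "wkvm"  [A.env ++ "m"]
24. n2.off = 27  [(if B.idx then S.cnt else S.val) + 2]
25. n0.cnt = 7  [B.off * 3 - 74]
26. n0.lab = true  [true]
27. n0.val = -5  [len(B.wid) - 9]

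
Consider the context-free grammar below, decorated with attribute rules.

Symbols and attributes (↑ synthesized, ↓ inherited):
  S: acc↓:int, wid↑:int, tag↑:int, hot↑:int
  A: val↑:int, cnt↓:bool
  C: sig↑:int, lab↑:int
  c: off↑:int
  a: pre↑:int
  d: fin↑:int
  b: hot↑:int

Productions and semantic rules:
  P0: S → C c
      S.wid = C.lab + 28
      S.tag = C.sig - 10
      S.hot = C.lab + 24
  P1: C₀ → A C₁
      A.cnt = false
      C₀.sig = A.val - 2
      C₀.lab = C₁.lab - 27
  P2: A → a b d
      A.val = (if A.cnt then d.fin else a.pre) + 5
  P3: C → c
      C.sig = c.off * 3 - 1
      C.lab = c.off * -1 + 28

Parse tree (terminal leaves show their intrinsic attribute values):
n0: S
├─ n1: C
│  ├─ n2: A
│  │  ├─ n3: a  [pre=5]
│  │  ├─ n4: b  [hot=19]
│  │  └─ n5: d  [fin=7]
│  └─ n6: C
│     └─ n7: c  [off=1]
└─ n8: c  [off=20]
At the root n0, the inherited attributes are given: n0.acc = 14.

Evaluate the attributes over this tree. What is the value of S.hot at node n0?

24

1. n0.acc = 14  [given at root]
2. n2.cnt = false  [false]
3. n3.pre = 5  [terminal]
4. n4.hot = 19  [terminal]
5. n5.fin = 7  [terminal]
6. n2.val = 10  [(if A.cnt then d.fin else a.pre) + 5]
7. n7.off = 1  [terminal]
8. n6.sig = 2  [c.off * 3 - 1]
9. n6.lab = 27  [c.off * -1 + 28]
10. n1.sig = 8  [A.val - 2]
11. n1.lab = 0  [C₁.lab - 27]
12. n8.off = 20  [terminal]
13. n0.wid = 28  [C.lab + 28]
14. n0.tag = -2  [C.sig - 10]
15. n0.hot = 24  [C.lab + 24]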